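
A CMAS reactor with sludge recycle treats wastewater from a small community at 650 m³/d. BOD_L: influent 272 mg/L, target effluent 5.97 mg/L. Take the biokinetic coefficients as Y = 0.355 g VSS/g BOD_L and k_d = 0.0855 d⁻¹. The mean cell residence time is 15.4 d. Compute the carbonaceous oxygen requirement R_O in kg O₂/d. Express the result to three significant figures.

R_O ≈ 135 kg O₂/d

The observed yield is Y_obs = Y/(1 + k_d·θ_c) = 0.355 / (1 + 0.0855 × 15.4) = 0.355 / 2.317 = 0.1532 g VSS per g BOD_L removed.
ΔS = 272 − 5.97 = 266.0 mg/L, so the substrate removal rate is 650 × 266.0/1000 = 172.9 kg BOD_L/d.
Biomass synthesised: P_X = Y_obs × 172.9 = 26.50 kg VSS/d.
Carbonaceous O₂ demand = substrate oxidised − cell-mass equivalent = 172.9 − 1.42 × 26.50 = 135.3 kg O₂/d.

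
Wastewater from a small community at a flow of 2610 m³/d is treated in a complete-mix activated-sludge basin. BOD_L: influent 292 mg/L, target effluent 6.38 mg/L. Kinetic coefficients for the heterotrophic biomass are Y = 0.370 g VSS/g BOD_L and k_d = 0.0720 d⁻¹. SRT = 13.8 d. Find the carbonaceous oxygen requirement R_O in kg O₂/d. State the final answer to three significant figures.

R_O ≈ 549 kg O₂/d

Correct the yield for decay: Y_obs = Y/(1 + k_d θ_c) = 0.370 / (1 + 0.0720 × 13.8) = 0.370 / 1.994 = 0.1856.
ΔS = 292 − 6.38 = 285.6 mg/L, so the substrate removal rate is 2610 × 285.6/1000 = 745.5 kg BOD_L/d.
P_X = Y_obs·Q·(S₀ − S) = 0.1856 × 745.5 = 138.4 kg VSS/d.
Carbonaceous O₂ demand = substrate oxidised − cell-mass equivalent = 745.5 − 1.42 × 138.4 = 549.0 kg O₂/d.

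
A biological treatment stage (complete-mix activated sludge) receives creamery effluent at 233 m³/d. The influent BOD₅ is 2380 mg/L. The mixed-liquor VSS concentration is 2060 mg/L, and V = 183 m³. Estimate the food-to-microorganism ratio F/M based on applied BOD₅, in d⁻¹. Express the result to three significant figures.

Food-to-microorganism ratio F/M = Q S₀ / (V X) = 233 × 2380 / (183.0 × 2060) = 1.471 d⁻¹.

F/M ≈ 1.47 d⁻¹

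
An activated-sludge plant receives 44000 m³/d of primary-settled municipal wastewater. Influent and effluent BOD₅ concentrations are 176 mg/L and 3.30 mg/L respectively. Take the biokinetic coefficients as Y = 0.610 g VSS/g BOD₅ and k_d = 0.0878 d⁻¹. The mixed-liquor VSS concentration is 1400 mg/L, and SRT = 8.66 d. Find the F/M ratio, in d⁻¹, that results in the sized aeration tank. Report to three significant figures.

Rearranging the biomass balance for a CMAS with decay, V = Y·Q·ΔS·θ_c / [X·(1+k_d θ_c)] = 0.610 × 44000 × (176 − 3.30) × 8.66 / [1400 × (1 + 0.0878 × 8.66)] = 4.01×10^7 / 2464 = 16288 m³.
F/M = Q·S₀ / (V·X) = 44000 × 176 / (16288 × 1400) = 0.3396 g BOD₅·(g VSS·d)⁻¹.

F/M ≈ 0.340 d⁻¹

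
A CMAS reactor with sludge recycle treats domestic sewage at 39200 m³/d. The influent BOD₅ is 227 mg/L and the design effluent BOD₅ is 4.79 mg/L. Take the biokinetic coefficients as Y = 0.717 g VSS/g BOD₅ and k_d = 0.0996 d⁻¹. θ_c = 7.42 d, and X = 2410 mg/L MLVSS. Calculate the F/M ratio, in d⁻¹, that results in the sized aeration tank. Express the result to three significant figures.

Rearranging the biomass balance for a CMAS with decay, V = Y·Q·ΔS·θ_c / [X·(1+k_d θ_c)] = 0.717 × 39200 × (227 − 4.79) × 7.42 / [2410 × (1 + 0.0996 × 7.42)] = 4.63×10^7 / 4191 = 11057 m³.
Food-to-microorganism ratio F/M = Q S₀ / (V X) = 39200 × 227 / (11057 × 2410) = 0.3339 d⁻¹.

F/M ≈ 0.334 d⁻¹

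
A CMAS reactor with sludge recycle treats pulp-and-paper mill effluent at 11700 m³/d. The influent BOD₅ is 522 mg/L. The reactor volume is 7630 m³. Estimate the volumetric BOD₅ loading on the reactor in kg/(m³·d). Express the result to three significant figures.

L_v = Q S₀ / V = 11700 × 522 × 10⁻³ / 7630 = 0.8004 kg/(m³·d).

L_v ≈ 0.800 kg BOD₅/(m³·d)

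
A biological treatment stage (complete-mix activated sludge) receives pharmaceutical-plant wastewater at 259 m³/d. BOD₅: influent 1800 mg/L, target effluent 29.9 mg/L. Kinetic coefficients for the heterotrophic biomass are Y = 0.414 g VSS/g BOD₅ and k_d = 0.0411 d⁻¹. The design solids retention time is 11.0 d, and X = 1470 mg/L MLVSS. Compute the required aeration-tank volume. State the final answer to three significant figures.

V ≈ 978 m³

Steady-state biomass mass balance: V·X·(1 + k_d·θ_c) = Y·Q·(S₀ − S)·θ_c, so V = 0.414 × 259 × (1800 − 29.9) × 11.0 / [1470 × (1 + 0.0411 × 11.0)] = 2.09×10^6 / 2135 = 978.1 m³.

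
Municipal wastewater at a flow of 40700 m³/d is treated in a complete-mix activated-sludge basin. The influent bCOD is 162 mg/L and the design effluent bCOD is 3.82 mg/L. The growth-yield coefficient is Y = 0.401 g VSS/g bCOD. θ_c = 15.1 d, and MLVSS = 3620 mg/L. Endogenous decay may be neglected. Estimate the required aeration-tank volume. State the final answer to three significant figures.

V ≈ 10800 m³

Biomass mass balance (decay neglected): V·X = Y·Q·(S₀ − S)·θ_c, so V = 0.401 × 40700 × (162 − 3.82) × 15.1 / 3620 = 10769 m³.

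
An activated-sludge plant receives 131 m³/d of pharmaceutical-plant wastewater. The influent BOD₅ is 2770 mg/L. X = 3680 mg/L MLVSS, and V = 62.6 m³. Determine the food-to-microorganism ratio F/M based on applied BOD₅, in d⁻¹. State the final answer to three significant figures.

F/M = applied load / biomass = Q·S₀/(V·X) = 131 × 2770 / (62.60 × 3680) = 1.575 d⁻¹.

F/M ≈ 1.58 d⁻¹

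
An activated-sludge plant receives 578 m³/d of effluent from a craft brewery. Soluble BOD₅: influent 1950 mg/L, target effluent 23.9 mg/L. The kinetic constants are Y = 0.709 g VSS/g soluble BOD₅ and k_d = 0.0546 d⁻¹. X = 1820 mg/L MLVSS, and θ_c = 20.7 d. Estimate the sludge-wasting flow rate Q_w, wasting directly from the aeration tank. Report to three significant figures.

Rearranging the biomass balance for a CMAS with decay, V = Y·Q·ΔS·θ_c / [X·(1+k_d θ_c)] = 0.709 × 578 × (1950 − 23.9) × 20.7 / [1820 × (1 + 0.0546 × 20.7)] = 1.63×10^7 / 3877 = 4214 m³.
With mixed-liquor wasting, θ_c = V/Q_w, so Q_w = V/θ_c = 4214/20.7 = 203.6 m³/d.

Q_w ≈ 204 m³/d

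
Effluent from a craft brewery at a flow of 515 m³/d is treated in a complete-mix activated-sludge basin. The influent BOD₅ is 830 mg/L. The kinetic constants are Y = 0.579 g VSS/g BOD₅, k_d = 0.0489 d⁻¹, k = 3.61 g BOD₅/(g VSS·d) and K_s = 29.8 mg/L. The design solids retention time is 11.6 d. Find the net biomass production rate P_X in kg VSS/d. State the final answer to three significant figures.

P_X ≈ 158 kg VSS/d

Effluent substrate depends only on kinetics and SRT: S = K_s(1 + k_d θ_c) / [θ_c(Yk − k_d) − 1] = 29.8 × (1 + 0.0489 × 11.6) / [11.6 × (0.579 × 3.61 − 0.0489) − 1] = 46.70 / 22.68 = 2.059 mg/L.
Correct the yield for decay: Y_obs = Y/(1 + k_d θ_c) = 0.579 / (1 + 0.0489 × 11.6) = 0.579 / 1.567 = 0.3694.
Q·(S₀ − S) = 515 × (830 − 2.06) × 10⁻³ = 426.4 kg/d removed.
Biomass produced: P_X = Y_obs·Q·ΔS = 0.3694 × 426.4 ≈ 157.5 kg VSS/d.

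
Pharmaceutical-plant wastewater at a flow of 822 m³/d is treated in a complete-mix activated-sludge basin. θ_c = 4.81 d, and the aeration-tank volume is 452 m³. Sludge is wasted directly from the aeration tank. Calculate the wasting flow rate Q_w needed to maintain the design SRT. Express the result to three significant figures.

With mixed-liquor wasting, θ_c = V/Q_w, so Q_w = V/θ_c = 452.0/4.81 = 93.97 m³/d.

Q_w ≈ 94.0 m³/d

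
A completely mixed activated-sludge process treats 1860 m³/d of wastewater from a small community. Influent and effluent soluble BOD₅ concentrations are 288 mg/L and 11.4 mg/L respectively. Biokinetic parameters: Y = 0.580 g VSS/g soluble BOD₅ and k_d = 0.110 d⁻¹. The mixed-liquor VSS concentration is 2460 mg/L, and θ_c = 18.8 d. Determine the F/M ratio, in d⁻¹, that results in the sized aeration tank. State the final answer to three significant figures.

F/M ≈ 0.293 d⁻¹

Rearranging the biomass balance for a CMAS with decay, V = Y·Q·ΔS·θ_c / [X·(1+k_d θ_c)] = 0.580 × 1860 × (288 − 11.4) × 18.8 / [2460 × (1 + 0.110 × 18.8)] = 5.61×10^6 / 7547 = 743.3 m³.
Food-to-microorganism ratio F/M = Q S₀ / (V X) = 1860 × 288 / (743.3 × 2460) = 0.2930 d⁻¹.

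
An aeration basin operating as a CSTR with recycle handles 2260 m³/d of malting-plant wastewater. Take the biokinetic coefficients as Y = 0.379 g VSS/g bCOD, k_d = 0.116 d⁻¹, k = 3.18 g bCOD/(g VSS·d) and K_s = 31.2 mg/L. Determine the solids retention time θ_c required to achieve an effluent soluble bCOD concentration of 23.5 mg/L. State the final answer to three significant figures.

θ_c ≈ 2.49 d

At the target effluent, Y k S/(K_s+S) = 0.379×3.18×23.5/54.70 = 0.5178 d⁻¹.
θ_c = 1/(μ − k_d) = 1/(0.5178 − 0.116) = 1/0.4018 = 2.489 d.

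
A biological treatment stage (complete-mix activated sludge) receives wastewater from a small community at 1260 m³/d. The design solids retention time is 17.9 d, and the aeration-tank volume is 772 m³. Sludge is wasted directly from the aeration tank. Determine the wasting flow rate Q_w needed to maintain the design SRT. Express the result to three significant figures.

Q_w ≈ 43.1 m³/d

For wasting at MLVSS concentration, Q_w = V/θ_c = 772.0/17.9 = 43.13 m³/d.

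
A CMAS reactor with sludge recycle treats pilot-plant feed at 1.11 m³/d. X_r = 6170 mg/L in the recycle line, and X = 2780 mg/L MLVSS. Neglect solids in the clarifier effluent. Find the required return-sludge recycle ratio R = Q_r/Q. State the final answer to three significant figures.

R ≈ 0.820

Solids balance on the clarifier gives (1+R)X = R·X_r, so R = X/(X_r − X) = 2780 / (6170 − 2780) = 0.8201.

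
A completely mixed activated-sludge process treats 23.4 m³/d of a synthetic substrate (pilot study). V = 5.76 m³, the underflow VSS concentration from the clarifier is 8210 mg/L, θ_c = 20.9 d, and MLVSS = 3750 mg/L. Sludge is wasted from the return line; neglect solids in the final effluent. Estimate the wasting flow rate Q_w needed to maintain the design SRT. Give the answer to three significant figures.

Wasting from the return line (neglecting effluent solids): Q_w = V·X / (θ_c·X_r) = 5.760 × 3750 / (20.9 × 8210) = 0.1259 m³/d.

Q_w ≈ 0.126 m³/d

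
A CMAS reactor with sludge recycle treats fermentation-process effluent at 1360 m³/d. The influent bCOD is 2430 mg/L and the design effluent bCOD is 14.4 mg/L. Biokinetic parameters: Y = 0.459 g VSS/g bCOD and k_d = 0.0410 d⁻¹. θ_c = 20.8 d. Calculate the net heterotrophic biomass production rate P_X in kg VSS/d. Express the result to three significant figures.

Correct the yield for decay: Y_obs = Y/(1 + k_d θ_c) = 0.459 / (1 + 0.0410 × 20.8) = 0.459 / 1.853 = 0.2477.
Q·(S₀ − S) = 1360 × (2430 − 14.4) × 10⁻³ = 3285 kg/d removed.
P_X = Y_obs · Q(S₀ − S) = 0.2477 × 3285 = 813.9 kg VSS/d.

P_X ≈ 814 kg VSS/d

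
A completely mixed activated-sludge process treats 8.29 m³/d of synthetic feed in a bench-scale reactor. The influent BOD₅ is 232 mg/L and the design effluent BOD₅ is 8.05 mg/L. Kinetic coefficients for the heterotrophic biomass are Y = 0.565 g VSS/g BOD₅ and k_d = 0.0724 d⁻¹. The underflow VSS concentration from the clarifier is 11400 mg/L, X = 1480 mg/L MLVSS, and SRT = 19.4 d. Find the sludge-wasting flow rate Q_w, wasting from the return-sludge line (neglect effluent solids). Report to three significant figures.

Steady-state biomass mass balance: V·X·(1 + k_d·θ_c) = Y·Q·(S₀ − S)·θ_c, so V = 0.565 × 8.29 × (232 − 8.05) × 19.4 / [1480 × (1 + 0.0724 × 19.4)] = 2.03×10^4 / 3559 = 5.718 m³.
θ_c = V·X/(Q_w·X_r) when wasting from the recycle, so Q_w = V·X/(θ_c·X_r) = 5.718 × 1480 / (19.4 × 11400) = 0.03827 m³/d.

Q_w ≈ 0.0383 m³/d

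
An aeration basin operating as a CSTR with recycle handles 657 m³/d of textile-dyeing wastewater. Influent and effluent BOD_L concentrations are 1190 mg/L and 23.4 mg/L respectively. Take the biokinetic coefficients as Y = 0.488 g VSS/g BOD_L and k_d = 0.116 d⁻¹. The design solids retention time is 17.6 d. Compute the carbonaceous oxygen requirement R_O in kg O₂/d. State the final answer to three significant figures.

Observed yield with endogenous decay: Y_obs = Y / (1 + k_d·θ_c) = 0.488 / (1 + 0.116 × 17.6) = 0.488 / 3.042 = 0.1604 g VSS/g BOD_L.
Substrate removed = Q·(S₀ − S) = 657 m³/d × (1190 − 23.4) g/m³ = 7.66×10^5 g/d = 766.5 kg/d.
Net sludge production P_X = 0.1604 × 766.5 = 123.0 kg VSS/d.
R_O = Q·(S₀ − S) − 1.42·P_X = 766.5 − 1.42 × 123.0 = 591.8 kg O₂/d.

R_O ≈ 592 kg O₂/d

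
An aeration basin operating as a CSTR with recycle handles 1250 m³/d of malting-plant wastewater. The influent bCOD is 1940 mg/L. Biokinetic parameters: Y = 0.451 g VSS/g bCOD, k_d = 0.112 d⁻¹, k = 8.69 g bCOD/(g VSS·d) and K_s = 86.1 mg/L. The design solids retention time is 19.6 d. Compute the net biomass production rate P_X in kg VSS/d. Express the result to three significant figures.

P_X ≈ 342 kg VSS/d

Effluent substrate depends only on kinetics and SRT: S = K_s(1 + k_d θ_c) / [θ_c(Yk − k_d) − 1] = 86.1 × (1 + 0.112 × 19.6) / [19.6 × (0.451 × 8.69 − 0.112) − 1] = 275.1 / 73.62 = 3.737 mg/L.
Observed yield with endogenous decay: Y_obs = Y / (1 + k_d·θ_c) = 0.451 / (1 + 0.112 × 19.6) = 0.451 / 3.195 = 0.1411 g VSS/g bCOD.
Substrate removed = Q·(S₀ − S) = 1250 m³/d × (1940 − 3.74) g/m³ = 2.42×10^6 g/d = 2420 kg/d.
P_X = Y_obs · Q(S₀ − S) = 0.1411 × 2420 = 341.6 kg VSS/d.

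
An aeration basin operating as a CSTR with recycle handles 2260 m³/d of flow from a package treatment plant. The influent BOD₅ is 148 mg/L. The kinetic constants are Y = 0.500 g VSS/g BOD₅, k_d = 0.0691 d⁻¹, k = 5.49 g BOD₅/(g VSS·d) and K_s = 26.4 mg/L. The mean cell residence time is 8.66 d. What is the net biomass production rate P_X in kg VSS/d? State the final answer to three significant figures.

P_X ≈ 103 kg VSS/d

For a completely mixed reactor with recycle the Lawrence–McCarty relation gives S = K_s·(1 + k_d·θ_c) / [θ_c·(Y·k − k_d) − 1] = 26.4 × (1 + 0.0691 × 8.66) / [8.66 × (0.500 × 5.49 − 0.0691) − 1] = 42.20 / 22.17 = 1.903 mg/L.
Observed yield with endogenous decay: Y_obs = Y / (1 + k_d·θ_c) = 0.500 / (1 + 0.0691 × 8.66) = 0.500 / 1.598 = 0.3128 g VSS/g BOD₅.
Substrate removed = Q·(S₀ − S) = 2260 m³/d × (148 − 1.90) g/m³ = 3.3×10^5 g/d = 330.2 kg/d.
So the net sludge growth is P_X = 0.3128 × 330.2 = 103.3 kg VSS/d.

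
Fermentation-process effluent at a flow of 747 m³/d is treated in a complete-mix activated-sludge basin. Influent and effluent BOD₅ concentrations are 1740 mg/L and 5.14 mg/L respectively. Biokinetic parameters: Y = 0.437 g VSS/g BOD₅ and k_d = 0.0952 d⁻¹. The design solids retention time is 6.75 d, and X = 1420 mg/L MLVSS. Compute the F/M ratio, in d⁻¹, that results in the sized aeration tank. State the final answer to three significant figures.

F/M ≈ 0.559 d⁻¹

Rearranging the biomass balance for a CMAS with decay, V = Y·Q·ΔS·θ_c / [X·(1+k_d θ_c)] = 0.437 × 747 × (1740 − 5.14) × 6.75 / [1420 × (1 + 0.0952 × 6.75)] = 3.82×10^6 / 2332 = 1639 m³.
F/M = applied load / biomass = Q·S₀/(V·X) = 747 × 1740 / (1639 × 1420) = 0.5585 d⁻¹.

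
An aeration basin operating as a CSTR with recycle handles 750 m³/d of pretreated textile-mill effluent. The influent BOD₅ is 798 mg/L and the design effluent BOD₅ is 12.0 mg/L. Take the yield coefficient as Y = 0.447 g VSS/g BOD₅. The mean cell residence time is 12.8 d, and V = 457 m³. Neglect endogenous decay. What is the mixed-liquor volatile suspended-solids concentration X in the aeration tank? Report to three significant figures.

Without decay, X = Y Q (S₀−S) θ_c / V = 0.447 × 750 × (798 − 12.0) × 12.8 / 457 = 7380 mg/L.

X ≈ 7380 mg/L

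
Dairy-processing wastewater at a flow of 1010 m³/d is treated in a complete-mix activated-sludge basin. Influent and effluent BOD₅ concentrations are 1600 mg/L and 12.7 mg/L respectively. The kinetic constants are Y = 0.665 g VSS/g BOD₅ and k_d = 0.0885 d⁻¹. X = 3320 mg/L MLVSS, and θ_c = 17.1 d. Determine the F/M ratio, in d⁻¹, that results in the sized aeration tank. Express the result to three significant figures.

From the SRT design equation V = Y Q (S₀−S) θ_c / [X (1 + k_d θ_c)] = 0.665 × 1010 × (1600 − 12.7) × 17.1 / [3320 × (1 + 0.0885 × 17.1)] = 1.82×10^7 / 8344 = 2185 m³.
F/M = Q·S₀ / (V·X) = 1010 × 1600 / (2185 × 3320) = 0.2228 g BOD₅·(g VSS·d)⁻¹.

F/M ≈ 0.223 d⁻¹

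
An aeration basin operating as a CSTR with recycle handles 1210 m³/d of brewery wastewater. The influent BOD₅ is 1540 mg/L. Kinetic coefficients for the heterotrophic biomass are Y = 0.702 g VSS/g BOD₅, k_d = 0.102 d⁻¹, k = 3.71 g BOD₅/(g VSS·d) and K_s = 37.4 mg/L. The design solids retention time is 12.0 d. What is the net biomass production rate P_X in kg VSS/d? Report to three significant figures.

P_X ≈ 587 kg VSS/d

For a completely mixed reactor with recycle the Lawrence–McCarty relation gives S = K_s·(1 + k_d·θ_c) / [θ_c·(Y·k − k_d) − 1] = 37.4 × (1 + 0.102 × 12.0) / [12.0 × (0.702 × 3.71 − 0.102) − 1] = 83.18 / 29.03 = 2.865 mg/L.
Observed yield with endogenous decay: Y_obs = Y / (1 + k_d·θ_c) = 0.702 / (1 + 0.102 × 12.0) = 0.702 / 2.224 = 0.3156 g VSS/g BOD₅.
ΔS = 1540 − 2.87 = 1537 mg/L, so the substrate removal rate is 1210 × 1537/1000 = 1860 kg BOD₅/d.
So the net sludge growth is P_X = 0.3156 × 1860 = 587.1 kg VSS/d.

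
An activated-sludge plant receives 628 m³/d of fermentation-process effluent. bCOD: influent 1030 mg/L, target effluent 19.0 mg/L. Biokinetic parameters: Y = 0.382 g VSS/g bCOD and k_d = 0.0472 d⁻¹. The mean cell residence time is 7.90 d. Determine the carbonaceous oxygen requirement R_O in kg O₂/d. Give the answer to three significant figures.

Observed yield with endogenous decay: Y_obs = Y / (1 + k_d·θ_c) = 0.382 / (1 + 0.0472 × 7.90) = 0.382 / 1.373 = 0.2782 g VSS/g bCOD.
Substrate removed = Q·(S₀ − S) = 628 m³/d × (1030 − 19.0) g/m³ = 6.35×10^5 g/d = 634.9 kg/d.
Biomass synthesised: P_X = Y_obs × 634.9 = 176.7 kg VSS/d.
Carbonaceous O₂ demand = substrate oxidised − cell-mass equivalent = 634.9 − 1.42 × 176.7 = 384.0 kg O₂/d.

R_O ≈ 384 kg O₂/d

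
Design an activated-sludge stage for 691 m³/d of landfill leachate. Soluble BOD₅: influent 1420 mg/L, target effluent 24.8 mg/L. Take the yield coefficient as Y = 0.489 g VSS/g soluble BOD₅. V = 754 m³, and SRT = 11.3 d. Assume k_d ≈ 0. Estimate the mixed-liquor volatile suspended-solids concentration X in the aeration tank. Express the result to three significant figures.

X ≈ 7070 mg/L

X = Y·Q·ΔS·θ_c / V = 0.489 × 691 × (1420 − 24.8) × 11.3 / 754 = 7065 mg/L.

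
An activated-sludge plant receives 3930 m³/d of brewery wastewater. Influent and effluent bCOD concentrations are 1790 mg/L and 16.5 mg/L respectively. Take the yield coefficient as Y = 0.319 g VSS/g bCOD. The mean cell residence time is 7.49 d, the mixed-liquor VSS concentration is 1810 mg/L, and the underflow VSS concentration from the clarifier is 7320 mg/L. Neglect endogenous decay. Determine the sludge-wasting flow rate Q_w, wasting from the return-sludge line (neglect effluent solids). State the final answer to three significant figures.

Q_w ≈ 304 m³/d

Biomass mass balance (decay neglected): V·X = Y·Q·(S₀ − S)·θ_c, so V = 0.319 × 3930 × (1790 − 16.5) × 7.49 / 1810 = 9201 m³.
Q_w = (V·X)/(θ_c X_r) = 9201 × 1810 / (7.49 × 7320) = 303.7 m³/d.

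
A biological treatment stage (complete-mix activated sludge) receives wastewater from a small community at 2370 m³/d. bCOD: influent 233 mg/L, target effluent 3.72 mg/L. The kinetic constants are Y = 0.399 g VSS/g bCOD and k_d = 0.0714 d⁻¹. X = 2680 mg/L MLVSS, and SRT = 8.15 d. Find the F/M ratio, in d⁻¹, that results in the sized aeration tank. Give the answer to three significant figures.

F/M ≈ 0.494 d⁻¹

Rearranging the biomass balance for a CMAS with decay, V = Y·Q·ΔS·θ_c / [X·(1+k_d θ_c)] = 0.399 × 2370 × (233 − 3.72) × 8.15 / [2680 × (1 + 0.0714 × 8.15)] = 1.77×10^6 / 4240 = 416.8 m³.
F/M = applied load / biomass = Q·S₀/(V·X) = 2370 × 233 / (416.8 × 2680) = 0.4944 d⁻¹.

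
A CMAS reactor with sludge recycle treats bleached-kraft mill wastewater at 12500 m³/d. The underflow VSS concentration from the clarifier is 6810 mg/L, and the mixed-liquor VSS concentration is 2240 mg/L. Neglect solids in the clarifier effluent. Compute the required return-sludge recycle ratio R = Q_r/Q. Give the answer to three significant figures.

R ≈ 0.490

R = Q_r/Q = X/(X_r − X) = 2240 / (6810 − 2240) = 0.4902.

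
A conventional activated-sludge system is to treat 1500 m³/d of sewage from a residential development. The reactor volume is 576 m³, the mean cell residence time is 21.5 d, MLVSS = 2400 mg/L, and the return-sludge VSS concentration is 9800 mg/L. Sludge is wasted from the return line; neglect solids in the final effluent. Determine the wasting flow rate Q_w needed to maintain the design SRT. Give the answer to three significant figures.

Q_w ≈ 6.56 m³/d

Q_w = (V·X)/(θ_c X_r) = 576.0 × 2400 / (21.5 × 9800) = 6.561 m³/d.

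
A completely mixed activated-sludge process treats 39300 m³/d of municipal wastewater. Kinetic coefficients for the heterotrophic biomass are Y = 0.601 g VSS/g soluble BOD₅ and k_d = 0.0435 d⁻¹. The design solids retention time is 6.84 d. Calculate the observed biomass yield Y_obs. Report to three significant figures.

Y_obs = Y / (1 + k_d θ_c) = 0.601 / (1 + 0.0435 × 6.84) = 0.601 / 1.298 = 0.4632.

Y_obs ≈ 0.463 g VSS/g soluble BOD₅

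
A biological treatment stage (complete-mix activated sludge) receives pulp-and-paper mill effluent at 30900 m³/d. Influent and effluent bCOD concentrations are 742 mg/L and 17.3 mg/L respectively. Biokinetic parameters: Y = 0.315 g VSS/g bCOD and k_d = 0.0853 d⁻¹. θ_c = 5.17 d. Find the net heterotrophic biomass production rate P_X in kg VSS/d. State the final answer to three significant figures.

P_X ≈ 4900 kg VSS/d

The observed yield is Y_obs = Y/(1 + k_d·θ_c) = 0.315 / (1 + 0.0853 × 5.17) = 0.315 / 1.441 = 0.2186 g VSS per g bCOD removed.
ΔS = 742 − 17.3 = 724.7 mg/L, so the substrate removal rate is 30900 × 724.7/1000 = 22393 kg bCOD/d.
Net biomass production P_X = Y_obs × Q·(S₀ − S) = 0.2186 × 22393 = 4895 kg VSS/d.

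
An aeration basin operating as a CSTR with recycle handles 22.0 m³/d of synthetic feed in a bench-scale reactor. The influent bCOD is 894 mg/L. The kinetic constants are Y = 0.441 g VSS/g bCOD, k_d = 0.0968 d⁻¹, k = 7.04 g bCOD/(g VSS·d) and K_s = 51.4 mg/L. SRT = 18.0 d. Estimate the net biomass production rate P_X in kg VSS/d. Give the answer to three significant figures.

P_X ≈ 3.15 kg VSS/d

Effluent substrate depends only on kinetics and SRT: S = K_s(1 + k_d θ_c) / [θ_c(Yk − k_d) − 1] = 51.4 × (1 + 0.0968 × 18.0) / [18.0 × (0.441 × 7.04 − 0.0968) − 1] = 141.0 / 53.14 = 2.653 mg/L.
Observed yield with endogenous decay: Y_obs = Y / (1 + k_d·θ_c) = 0.441 / (1 + 0.0968 × 18.0) = 0.441 / 2.742 = 0.1608 g VSS/g bCOD.
Mass of bCOD removed per day: Q(S₀ − S) = 22.0 × 891.4 g/m³ = 19.61 kg/d.
P_X = Y_obs · Q(S₀ − S) = 0.1608 × 19.61 = 3.153 kg VSS/d.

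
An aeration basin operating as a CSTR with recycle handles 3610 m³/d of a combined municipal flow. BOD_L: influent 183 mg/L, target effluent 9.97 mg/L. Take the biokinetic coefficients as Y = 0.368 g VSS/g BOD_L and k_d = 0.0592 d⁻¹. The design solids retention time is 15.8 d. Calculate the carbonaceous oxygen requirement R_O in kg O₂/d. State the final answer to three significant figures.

Y_obs = Y / (1 + k_d θ_c) = 0.368 / (1 + 0.0592 × 15.8) = 0.368 / 1.935 = 0.1901.
Q·(S₀ − S) = 3610 × (183 − 9.97) × 10⁻³ = 624.6 kg/d removed.
Biomass synthesised: P_X = Y_obs × 624.6 = 118.8 kg VSS/d.
R_O = Q·(S₀ − S) − 1.42·P_X = 624.6 − 1.42 × 118.8 = 456.0 kg O₂/d.

R_O ≈ 456 kg O₂/d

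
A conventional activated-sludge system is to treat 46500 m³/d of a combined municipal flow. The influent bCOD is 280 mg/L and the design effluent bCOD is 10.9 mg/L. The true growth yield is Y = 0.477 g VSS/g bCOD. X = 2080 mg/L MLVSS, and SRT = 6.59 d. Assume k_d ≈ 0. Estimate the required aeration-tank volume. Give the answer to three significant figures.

With k_d = 0 the design equation reduces to V = Y Q (S₀−S) θ_c / X = 0.477 × 46500 × (280 − 10.9) × 6.59 / 2080 = 18911 m³.

V ≈ 18900 m³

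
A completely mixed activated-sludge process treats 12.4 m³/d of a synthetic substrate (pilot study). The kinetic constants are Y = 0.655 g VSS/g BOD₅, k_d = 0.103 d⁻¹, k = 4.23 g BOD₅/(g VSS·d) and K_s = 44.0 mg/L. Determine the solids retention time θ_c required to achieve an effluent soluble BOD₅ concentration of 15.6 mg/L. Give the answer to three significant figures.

θ_c ≈ 1.61 d

From 1/θ_c = Y·k·S/(K_s + S) − k_d: Y·k·S/(K_s+S) = 0.655 × 4.23 × 15.6 / (44.0 + 15.6) = 0.7252 d⁻¹.
θ_c = 1/(μ − k_d) = 1/(0.7252 − 0.103) = 1/0.6222 = 1.607 d.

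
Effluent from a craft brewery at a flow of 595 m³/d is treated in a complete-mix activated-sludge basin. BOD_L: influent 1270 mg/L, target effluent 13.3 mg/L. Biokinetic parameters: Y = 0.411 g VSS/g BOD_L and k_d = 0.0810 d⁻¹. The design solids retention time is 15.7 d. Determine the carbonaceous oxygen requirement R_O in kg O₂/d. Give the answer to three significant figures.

Y_obs = Y / (1 + k_d θ_c) = 0.411 / (1 + 0.0810 × 15.7) = 0.411 / 2.272 = 0.1809.
Substrate removed = Q·(S₀ − S) = 595 m³/d × (1270 − 13.3) g/m³ = 7.48×10^5 g/d = 747.7 kg/d.
P_X = Y_obs·Q·(S₀ − S) = 0.1809 × 747.7 = 135.3 kg VSS/d.
R_O = Q·(S₀ − S) − 1.42·P_X = 747.7 − 1.42 × 135.3 = 555.6 kg O₂/d.

R_O ≈ 556 kg O₂/d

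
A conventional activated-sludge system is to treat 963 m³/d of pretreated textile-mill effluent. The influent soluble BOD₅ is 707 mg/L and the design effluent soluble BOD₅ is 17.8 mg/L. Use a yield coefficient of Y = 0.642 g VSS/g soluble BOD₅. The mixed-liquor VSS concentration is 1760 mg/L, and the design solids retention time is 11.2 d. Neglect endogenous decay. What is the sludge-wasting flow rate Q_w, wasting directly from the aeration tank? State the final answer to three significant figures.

Q_w ≈ 242 m³/d

Biomass mass balance (decay neglected): V·X = Y·Q·(S₀ − S)·θ_c, so V = 0.642 × 963 × (707 − 17.8) × 11.2 / 1760 = 2712 m³.
With mixed-liquor wasting, θ_c = V/Q_w, so Q_w = V/θ_c = 2712/11.2 = 242.1 m³/d.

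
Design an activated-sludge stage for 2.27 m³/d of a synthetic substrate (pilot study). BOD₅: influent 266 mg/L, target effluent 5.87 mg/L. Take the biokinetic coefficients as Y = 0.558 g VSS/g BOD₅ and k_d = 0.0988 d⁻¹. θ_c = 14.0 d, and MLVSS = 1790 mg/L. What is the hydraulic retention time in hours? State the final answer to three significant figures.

τ ≈ 11.4 h

Rearranging the biomass balance for a CMAS with decay, V = Y·Q·ΔS·θ_c / [X·(1+k_d θ_c)] = 0.558 × 2.27 × (266 − 5.87) × 14.0 / [1790 × (1 + 0.0988 × 14.0)] = 4.61×10^3 / 4266 = 1.081 m³.
τ = V/Q = 1.081/2.27 = 0.4764 d, or 11.43 h.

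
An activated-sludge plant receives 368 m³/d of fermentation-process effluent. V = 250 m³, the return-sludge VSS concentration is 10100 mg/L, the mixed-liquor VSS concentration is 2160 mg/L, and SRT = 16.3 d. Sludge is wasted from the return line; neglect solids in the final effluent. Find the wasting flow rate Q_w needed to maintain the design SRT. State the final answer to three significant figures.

Q_w ≈ 3.28 m³/d

Q_w = (V·X)/(θ_c X_r) = 250.0 × 2160 / (16.3 × 10100) = 3.280 m³/d.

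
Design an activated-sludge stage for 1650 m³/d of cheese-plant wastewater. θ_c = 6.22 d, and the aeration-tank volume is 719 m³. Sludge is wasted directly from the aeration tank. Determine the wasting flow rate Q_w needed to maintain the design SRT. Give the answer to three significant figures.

Q_w ≈ 116 m³/d

Wasting from the aeration tank: Q_w = V / θ_c = 719.0 / 6.22 = 115.6 m³/d.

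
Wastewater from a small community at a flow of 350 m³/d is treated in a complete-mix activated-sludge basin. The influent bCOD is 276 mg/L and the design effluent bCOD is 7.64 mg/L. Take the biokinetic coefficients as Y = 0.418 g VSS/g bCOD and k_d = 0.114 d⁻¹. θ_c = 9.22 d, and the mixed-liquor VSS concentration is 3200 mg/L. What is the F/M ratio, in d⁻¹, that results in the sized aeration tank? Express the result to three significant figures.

Rearranging the biomass balance for a CMAS with decay, V = Y·Q·ΔS·θ_c / [X·(1+k_d θ_c)] = 0.418 × 350 × (276 − 7.64) × 9.22 / [3200 × (1 + 0.114 × 9.22)] = 3.62×10^5 / 6563 = 55.15 m³.
Food-to-microorganism ratio F/M = Q S₀ / (V X) = 350 × 276 / (55.15 × 3200) = 0.5474 d⁻¹.

F/M ≈ 0.547 d⁻¹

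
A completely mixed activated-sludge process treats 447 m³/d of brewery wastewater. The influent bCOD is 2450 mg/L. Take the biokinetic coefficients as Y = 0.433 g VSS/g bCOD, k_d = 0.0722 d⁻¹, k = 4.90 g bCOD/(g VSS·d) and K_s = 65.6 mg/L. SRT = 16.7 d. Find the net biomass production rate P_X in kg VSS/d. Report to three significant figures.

For a completely mixed reactor with recycle the Lawrence–McCarty relation gives S = K_s·(1 + k_d·θ_c) / [θ_c·(Y·k − k_d) − 1] = 65.6 × (1 + 0.0722 × 16.7) / [16.7 × (0.433 × 4.90 − 0.0722) − 1] = 144.7 / 33.23 = 4.355 mg/L.
Y_obs = Y / (1 + k_d θ_c) = 0.433 / (1 + 0.0722 × 16.7) = 0.433 / 2.206 = 0.1963.
Substrate removed = Q·(S₀ − S) = 447 m³/d × (2450 − 4.35) g/m³ = 1.09×10^6 g/d = 1093 kg/d.
Biomass produced: P_X = Y_obs·Q·ΔS = 0.1963 × 1093 ≈ 214.6 kg VSS/d.

P_X ≈ 215 kg VSS/d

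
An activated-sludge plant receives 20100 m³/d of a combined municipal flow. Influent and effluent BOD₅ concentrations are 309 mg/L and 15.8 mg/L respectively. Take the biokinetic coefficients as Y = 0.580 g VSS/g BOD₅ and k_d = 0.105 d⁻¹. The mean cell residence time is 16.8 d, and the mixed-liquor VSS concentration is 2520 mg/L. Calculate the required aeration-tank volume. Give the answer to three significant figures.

Rearranging the biomass balance for a CMAS with decay, V = Y·Q·ΔS·θ_c / [X·(1+k_d θ_c)] = 0.580 × 20100 × (309 − 15.8) × 16.8 / [2520 × (1 + 0.105 × 16.8)] = 5.74×10^7 / 6965 = 8244 m³.

V ≈ 8240 m³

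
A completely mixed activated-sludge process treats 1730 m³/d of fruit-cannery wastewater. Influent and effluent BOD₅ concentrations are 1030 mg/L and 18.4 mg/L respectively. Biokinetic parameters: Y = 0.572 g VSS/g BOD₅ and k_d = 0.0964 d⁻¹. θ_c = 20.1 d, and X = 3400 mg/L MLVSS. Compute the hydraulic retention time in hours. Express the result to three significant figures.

τ ≈ 27.9 h

Rearranging the biomass balance for a CMAS with decay, V = Y·Q·ΔS·θ_c / [X·(1+k_d θ_c)] = 0.572 × 1730 × (1030 − 18.4) × 20.1 / [3400 × (1 + 0.0964 × 20.1)] = 2.01×10^7 / 9988 = 2015 m³.
τ = V/Q = 2015/1730 = 1.164 d, or 27.95 h.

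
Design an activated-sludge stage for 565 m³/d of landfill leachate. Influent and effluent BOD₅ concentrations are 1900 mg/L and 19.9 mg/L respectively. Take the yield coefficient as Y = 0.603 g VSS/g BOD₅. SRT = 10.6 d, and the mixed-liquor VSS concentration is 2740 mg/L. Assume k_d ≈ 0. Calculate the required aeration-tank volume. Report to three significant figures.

V ≈ 2480 m³

Biomass mass balance (decay neglected): V·X = Y·Q·(S₀ − S)·θ_c, so V = 0.603 × 565 × (1900 − 19.9) × 10.6 / 2740 = 2478 m³.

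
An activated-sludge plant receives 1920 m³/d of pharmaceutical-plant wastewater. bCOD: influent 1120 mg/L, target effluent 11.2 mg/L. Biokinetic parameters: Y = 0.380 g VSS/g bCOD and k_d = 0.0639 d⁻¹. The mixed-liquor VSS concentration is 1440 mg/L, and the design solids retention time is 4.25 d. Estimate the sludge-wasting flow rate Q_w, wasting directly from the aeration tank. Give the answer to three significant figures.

Steady-state biomass mass balance: V·X·(1 + k_d·θ_c) = Y·Q·(S₀ − S)·θ_c, so V = 0.380 × 1920 × (1120 − 11.2) × 4.25 / [1440 × (1 + 0.0639 × 4.25)] = 3.44×10^6 / 1831 = 1878 m³.
With mixed-liquor wasting, θ_c = V/Q_w, so Q_w = V/θ_c = 1878/4.25 = 441.8 m³/d.

Q_w ≈ 442 m³/d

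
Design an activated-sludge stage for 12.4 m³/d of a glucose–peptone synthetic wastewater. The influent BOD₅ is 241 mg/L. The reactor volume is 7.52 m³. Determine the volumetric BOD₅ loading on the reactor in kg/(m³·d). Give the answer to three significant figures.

L_v ≈ 0.397 kg BOD₅/(m³·d)

Applied BOD₅ load per unit volume = Q·S₀/V = (12.4 × 241/1000)/7.520 = 0.3974 kg BOD₅·m⁻³·d⁻¹.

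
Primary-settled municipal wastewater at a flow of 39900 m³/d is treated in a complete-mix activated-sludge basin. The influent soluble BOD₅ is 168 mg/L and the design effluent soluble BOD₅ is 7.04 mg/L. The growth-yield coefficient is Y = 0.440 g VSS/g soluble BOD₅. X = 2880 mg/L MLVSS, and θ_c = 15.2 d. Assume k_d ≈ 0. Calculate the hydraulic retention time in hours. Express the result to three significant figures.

τ ≈ 8.97 h

V·X = Y·Q·ΔS·θ_c gives V = 0.440 × 39900 × (168 − 7.04) × 15.2 / 2880 = 14914 m³.
Hydraulic retention time τ = V/Q = 14914 / 39900 = 0.3738 d = 8.971 h.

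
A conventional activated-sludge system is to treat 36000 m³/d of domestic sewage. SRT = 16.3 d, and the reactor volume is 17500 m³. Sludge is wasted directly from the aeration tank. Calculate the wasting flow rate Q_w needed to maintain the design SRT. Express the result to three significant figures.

For wasting at MLVSS concentration, Q_w = V/θ_c = 17500/16.3 = 1074 m³/d.

Q_w ≈ 1070 m³/d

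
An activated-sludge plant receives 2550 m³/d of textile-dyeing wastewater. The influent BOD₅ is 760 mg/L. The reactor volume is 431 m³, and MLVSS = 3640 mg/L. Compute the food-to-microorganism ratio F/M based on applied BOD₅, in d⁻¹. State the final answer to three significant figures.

F/M ≈ 1.24 d⁻¹

F/M = applied load / biomass = Q·S₀/(V·X) = 2550 × 760 / (431.0 × 3640) = 1.235 d⁻¹.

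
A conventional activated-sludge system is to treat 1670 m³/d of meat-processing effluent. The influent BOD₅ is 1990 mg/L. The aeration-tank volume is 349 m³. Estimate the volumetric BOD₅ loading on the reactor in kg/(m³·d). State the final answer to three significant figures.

L_v ≈ 9.52 kg BOD₅/(m³·d)

L_v = Q S₀ / V = 1670 × 1990 × 10⁻³ / 349.0 = 9.522 kg/(m³·d).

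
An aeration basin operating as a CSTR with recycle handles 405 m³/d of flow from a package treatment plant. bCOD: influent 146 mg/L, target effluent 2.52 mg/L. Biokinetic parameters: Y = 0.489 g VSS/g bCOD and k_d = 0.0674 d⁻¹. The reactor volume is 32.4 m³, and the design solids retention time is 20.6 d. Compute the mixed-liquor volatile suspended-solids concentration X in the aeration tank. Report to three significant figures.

X ≈ 7560 mg/L

From V·X·(1 + k_d·θ_c) = Y·Q·(S₀ − S)·θ_c: X = 0.489 × 405 × (146 − 2.52) × 20.6 / [32.4 × (1 + 0.0674 × 20.6)] = 7564 mg/L.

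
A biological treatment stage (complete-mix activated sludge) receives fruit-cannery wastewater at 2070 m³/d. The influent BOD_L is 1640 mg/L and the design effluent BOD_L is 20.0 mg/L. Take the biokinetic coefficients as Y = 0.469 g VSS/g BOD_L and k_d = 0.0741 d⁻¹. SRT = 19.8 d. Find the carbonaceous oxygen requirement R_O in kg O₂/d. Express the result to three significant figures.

R_O ≈ 2450 kg O₂/d

Observed yield with endogenous decay: Y_obs = Y / (1 + k_d·θ_c) = 0.469 / (1 + 0.0741 × 19.8) = 0.469 / 2.467 = 0.1901 g VSS/g BOD_L.
Substrate removed = Q·(S₀ − S) = 2070 m³/d × (1640 − 20.0) g/m³ = 3.35×10^6 g/d = 3353 kg/d.
P_X = Y_obs·Q·(S₀ − S) = 0.1901 × 3353 = 637.5 kg VSS/d.
R_O = Q·ΔS − 1.42 P_X = 3353 − 905.2 = 2448 kg O₂/d.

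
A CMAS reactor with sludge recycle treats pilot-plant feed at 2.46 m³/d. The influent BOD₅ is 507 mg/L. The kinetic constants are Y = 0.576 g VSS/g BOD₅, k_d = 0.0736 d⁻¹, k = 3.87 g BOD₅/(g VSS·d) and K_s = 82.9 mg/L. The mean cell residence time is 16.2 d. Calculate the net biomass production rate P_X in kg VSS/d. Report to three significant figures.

P_X ≈ 0.324 kg VSS/d

For a completely mixed reactor with recycle the Lawrence–McCarty relation gives S = K_s·(1 + k_d·θ_c) / [θ_c·(Y·k − k_d) − 1] = 82.9 × (1 + 0.0736 × 16.2) / [16.2 × (0.576 × 3.87 − 0.0736) − 1] = 181.7 / 33.92 = 5.358 mg/L.
The observed yield is Y_obs = Y/(1 + k_d·θ_c) = 0.576 / (1 + 0.0736 × 16.2) = 0.576 / 2.192 = 0.2627 g VSS per g BOD₅ removed.
Mass of BOD₅ removed per day: Q(S₀ − S) = 2.46 × 501.6 g/m³ = 1.234 kg/d.
Net biomass production P_X = Y_obs × Q·(S₀ − S) = 0.2627 × 1.234 = 0.3242 kg VSS/d.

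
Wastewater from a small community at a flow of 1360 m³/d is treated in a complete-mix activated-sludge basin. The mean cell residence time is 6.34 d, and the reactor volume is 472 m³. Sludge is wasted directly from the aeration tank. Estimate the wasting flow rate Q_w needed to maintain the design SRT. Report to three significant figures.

With mixed-liquor wasting, θ_c = V/Q_w, so Q_w = V/θ_c = 472.0/6.34 = 74.45 m³/d.

Q_w ≈ 74.4 m³/d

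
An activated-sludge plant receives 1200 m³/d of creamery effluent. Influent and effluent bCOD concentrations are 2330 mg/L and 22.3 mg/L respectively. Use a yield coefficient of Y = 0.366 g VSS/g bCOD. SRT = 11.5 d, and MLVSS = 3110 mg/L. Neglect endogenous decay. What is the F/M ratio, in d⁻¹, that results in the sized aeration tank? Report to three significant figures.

Biomass mass balance (decay neglected): V·X = Y·Q·(S₀ − S)·θ_c, so V = 0.366 × 1200 × (2330 − 22.3) × 11.5 / 3110 = 3748 m³.
F/M = Q·S₀ / (V·X) = 1200 × 2330 / (3748 × 3110) = 0.2399 g bCOD·(g VSS·d)⁻¹.

F/M ≈ 0.240 d⁻¹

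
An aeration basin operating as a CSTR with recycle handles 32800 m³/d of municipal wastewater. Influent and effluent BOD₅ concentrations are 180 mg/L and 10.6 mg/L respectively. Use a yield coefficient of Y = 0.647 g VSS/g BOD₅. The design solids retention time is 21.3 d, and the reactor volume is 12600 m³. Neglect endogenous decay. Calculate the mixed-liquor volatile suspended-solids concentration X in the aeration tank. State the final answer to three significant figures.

X = Y·Q·ΔS·θ_c / V = 0.647 × 32800 × (180 − 10.6) × 21.3 / 12600 = 6077 mg/L.

X ≈ 6080 mg/L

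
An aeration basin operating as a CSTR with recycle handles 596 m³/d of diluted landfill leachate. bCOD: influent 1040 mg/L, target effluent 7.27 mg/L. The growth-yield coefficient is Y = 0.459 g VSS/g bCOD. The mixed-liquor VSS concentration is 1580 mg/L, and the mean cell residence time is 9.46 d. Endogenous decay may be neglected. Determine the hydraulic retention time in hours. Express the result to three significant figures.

τ ≈ 68.1 h

Biomass mass balance (decay neglected): V·X = Y·Q·(S₀ − S)·θ_c, so V = 0.459 × 596 × (1040 − 7.27) × 9.46 / 1580 = 1692 m³.
Hydraulic retention time τ = V/Q = 1692 / 596 = 2.838 d = 68.12 h.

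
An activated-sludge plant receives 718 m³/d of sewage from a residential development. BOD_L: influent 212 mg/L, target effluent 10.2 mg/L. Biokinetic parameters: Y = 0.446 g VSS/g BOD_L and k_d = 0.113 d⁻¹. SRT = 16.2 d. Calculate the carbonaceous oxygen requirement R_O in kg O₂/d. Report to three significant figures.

Correct the yield for decay: Y_obs = Y/(1 + k_d θ_c) = 0.446 / (1 + 0.113 × 16.2) = 0.446 / 2.831 = 0.1576.
ΔS = 212 − 10.2 = 201.8 mg/L, so the substrate removal rate is 718 × 201.8/1000 = 144.9 kg BOD_L/d.
Net sludge production P_X = 0.1576 × 144.9 = 22.83 kg VSS/d.
R_O = Q·ΔS − 1.42 P_X = 144.9 − 32.42 = 112.5 kg O₂/d.

R_O ≈ 112 kg O₂/d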